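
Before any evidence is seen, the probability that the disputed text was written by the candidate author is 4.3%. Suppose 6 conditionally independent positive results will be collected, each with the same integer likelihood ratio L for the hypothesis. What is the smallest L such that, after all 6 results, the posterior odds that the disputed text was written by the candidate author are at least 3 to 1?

Prior odds = 0.043/0.957 = 43/957.
Target odds = 3.
Need L⁶ ≥ 3 ÷ (43/957) = 2871/43.
2⁶ = 64 < 2871/43 ≤ 729 = 3⁶, so L = 3.

3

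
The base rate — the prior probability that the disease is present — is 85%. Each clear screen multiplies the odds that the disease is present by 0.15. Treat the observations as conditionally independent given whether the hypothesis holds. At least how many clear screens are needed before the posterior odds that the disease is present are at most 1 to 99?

4

Prior odds = 0.85/0.15 = 17/3.
Likelihood ratio per clear screen = 0.15.
Target odds = 1/99.
Need (17/3) × 0.15ⁿ ≤ 1/99, i.e. 0.15ⁿ ≤ 1/561.
0.15³ = 0.003375 is still above 1/561 but 0.15⁴ = 81/160000 is at or below it, so n = 4.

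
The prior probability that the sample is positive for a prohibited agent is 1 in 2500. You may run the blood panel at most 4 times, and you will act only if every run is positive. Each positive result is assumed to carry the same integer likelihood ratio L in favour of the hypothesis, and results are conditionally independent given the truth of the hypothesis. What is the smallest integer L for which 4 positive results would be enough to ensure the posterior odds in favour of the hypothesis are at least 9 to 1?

Prior odds = 0.0004/0.9996 = 1/2499.
Target odds = 9.
Need L⁴ ≥ 9 ÷ (1/2499) = 22491.
12⁴ = 20736 < 22491 ≤ 28561 = 13⁴, so L = 13.

13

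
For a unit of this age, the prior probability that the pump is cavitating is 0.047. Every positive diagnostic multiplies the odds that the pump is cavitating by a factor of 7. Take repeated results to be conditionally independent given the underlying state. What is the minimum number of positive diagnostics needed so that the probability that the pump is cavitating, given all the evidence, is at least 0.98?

4

Prior odds: 0.047 ÷ 0.953 = 47/953.
Likelihood ratio per positive diagnostic = 7.
Target posterior odds = 0.98/0.02 = 49.
Need (47/953) × 7ⁿ ≥ 49, i.e. 7ⁿ ≥ 46697/47.
7³ = 343 falls short of 46697/47 but 7⁴ = 2401 reaches it, so n = 4.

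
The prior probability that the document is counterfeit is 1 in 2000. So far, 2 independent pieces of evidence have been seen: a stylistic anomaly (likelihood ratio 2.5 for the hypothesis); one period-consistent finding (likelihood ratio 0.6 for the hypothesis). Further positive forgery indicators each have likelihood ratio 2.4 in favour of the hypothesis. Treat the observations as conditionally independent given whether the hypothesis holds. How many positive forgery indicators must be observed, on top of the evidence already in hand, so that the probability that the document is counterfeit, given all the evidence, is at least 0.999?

17

Prior odds = 0.0005/0.9995 = 1/1999.
Combined Bayes factor of the evidence already in hand = 2.5 × 0.6 = 1.5.
Odds after that evidence = (1/1999) × 1.5 = 3/3998.
Target odds = 0.999/0.001 = 999.
Need 2.4ⁿ ≥ 999 ÷ (3/3998) = 1331334.
2.4¹⁶ ≈1.21166e+06 falls short of 1331334 but 2.4¹⁷ ≈2.90798e+06 reaches it, so n = 17.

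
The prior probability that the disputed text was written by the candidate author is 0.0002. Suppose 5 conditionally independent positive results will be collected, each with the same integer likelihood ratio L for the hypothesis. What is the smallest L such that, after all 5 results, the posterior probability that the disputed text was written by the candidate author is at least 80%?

8

Prior odds = 0.0002/0.9998 = 1/4999.
Target odds = 0.8/0.2 = 4.
Need L⁵ ≥ 4 ÷ (1/4999) = 19996.
7⁵ = 16807 < 19996 ≤ 32768 = 8⁵, so L = 8.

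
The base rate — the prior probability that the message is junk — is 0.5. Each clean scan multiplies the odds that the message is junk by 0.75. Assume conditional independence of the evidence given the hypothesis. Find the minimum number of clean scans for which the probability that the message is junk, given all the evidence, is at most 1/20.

Prior odds: 0.5 ÷ 0.5 = 1.
Likelihood ratio per clean scan = 0.75.
Target posterior odds = 0.05/0.95 = 1/19.
Need 1 × 0.75ⁿ ≤ 1/19, i.e. 0.75ⁿ ≤ 1/19.
0.75¹⁰ = 59049/1048576 is still above 1/19 but 0.75¹¹ = 177147/4194304 is at or below it, so n = 11.

11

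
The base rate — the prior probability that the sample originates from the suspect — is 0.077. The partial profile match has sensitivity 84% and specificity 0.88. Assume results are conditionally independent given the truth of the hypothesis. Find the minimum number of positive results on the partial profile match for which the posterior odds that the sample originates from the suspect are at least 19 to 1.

3

Prior odds: 0.077 ÷ 0.923 = 77/923.
False-positive rate = 1 − 0.88 = 0.12; likelihood ratio of a positive = 0.84/0.12 = 7.
Target odds = 19.
Require 7ⁿ ≥ 19 ÷ (77/923) = 17537/77.
7² = 49 falls short of 17537/77 but 7³ = 343 reaches it, so n = 3.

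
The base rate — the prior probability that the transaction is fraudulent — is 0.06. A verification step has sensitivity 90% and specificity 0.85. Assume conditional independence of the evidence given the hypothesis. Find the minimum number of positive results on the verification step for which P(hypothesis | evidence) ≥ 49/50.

4

Prior odds = 0.06/0.94 = 3/47.
False-positive rate = 1 − 0.85 = 0.15; likelihood ratio of a positive = 0.9/0.15 = 6.
Target odds: 0.98 ÷ 0.02 = 49.
Need (3/47) × 6ⁿ ≥ 49, i.e. 6ⁿ ≥ 2303/3.
6³ = 216 falls short of 2303/3 but 6⁴ = 1296 reaches it, so n = 4.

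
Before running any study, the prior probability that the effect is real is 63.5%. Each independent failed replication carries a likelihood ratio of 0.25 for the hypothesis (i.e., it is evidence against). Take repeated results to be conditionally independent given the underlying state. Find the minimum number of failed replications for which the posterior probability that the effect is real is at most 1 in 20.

3

Prior odds = 0.635/0.365 = 127/73.
Likelihood ratio per failed replication = 0.25.
Target posterior odds = 0.05/0.95 = 1/19.
Need (127/73) × 0.25ⁿ ≤ 1/19, i.e. 0.25ⁿ ≤ 73/2413.
0.25² = 0.0625 is still above 73/2413 but 0.25³ = 0.015625 is at or below it, so n = 3.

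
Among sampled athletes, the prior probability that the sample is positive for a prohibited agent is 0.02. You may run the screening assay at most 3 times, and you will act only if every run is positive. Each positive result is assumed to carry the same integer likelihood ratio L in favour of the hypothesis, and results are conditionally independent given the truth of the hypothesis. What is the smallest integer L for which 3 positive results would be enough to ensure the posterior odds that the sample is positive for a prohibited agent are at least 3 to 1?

6

Prior odds = 0.02/0.98 = 1/49.
Target odds = 3.
Need L³ ≥ 3 ÷ (1/49) = 147.
5³ = 125 < 147 ≤ 216 = 6³, so L = 6.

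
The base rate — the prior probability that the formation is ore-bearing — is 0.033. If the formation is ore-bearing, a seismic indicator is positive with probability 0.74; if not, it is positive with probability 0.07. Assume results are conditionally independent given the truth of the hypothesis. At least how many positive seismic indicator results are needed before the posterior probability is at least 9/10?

Prior odds: 0.033 ÷ 0.967 = 33/967.
Likelihood ratio of a positive = 0.74/0.07 = 74/7.
Target posterior odds = 0.9/0.1 = 9.
Need (33/967) × (74/7)ⁿ ≥ 9, i.e. (74/7)ⁿ ≥ 2901/11.
(74/7)² = 5476/49 falls short of 2901/11 but (74/7)³ = 405224/343 reaches it, so n = 3.

3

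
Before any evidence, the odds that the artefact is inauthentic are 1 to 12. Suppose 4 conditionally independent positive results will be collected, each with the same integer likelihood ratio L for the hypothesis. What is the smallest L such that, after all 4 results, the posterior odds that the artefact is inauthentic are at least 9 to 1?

4

Prior odds = 1/12.
Target odds = 9.
Need L⁴ ≥ 9 ÷ (1/12) = 108.
3⁴ = 81 < 108 ≤ 256 = 4⁴, so L = 4.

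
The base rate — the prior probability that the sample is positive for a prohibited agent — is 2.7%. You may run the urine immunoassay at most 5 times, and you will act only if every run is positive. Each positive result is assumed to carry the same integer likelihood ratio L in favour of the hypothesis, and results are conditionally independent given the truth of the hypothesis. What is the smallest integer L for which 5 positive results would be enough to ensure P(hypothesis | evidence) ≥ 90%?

Prior odds = 0.027/0.973 = 27/973.
Target odds = 0.9/0.1 = 9.
Need L⁵ ≥ 9 ÷ (27/973) = 973/3.
3⁵ = 243 < 973/3 ≤ 1024 = 4⁵, so L = 4.

4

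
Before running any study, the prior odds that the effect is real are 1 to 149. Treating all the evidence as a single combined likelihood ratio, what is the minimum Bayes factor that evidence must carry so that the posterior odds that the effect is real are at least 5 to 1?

745

Prior odds = 1/149.
Target odds = 5.
Required Bayes factor = 5 ÷ (1/149) = 745.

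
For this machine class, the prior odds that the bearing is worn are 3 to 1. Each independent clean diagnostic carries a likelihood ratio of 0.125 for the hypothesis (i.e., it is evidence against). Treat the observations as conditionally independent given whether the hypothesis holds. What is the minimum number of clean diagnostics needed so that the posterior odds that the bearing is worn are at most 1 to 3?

Prior odds = 3.
Likelihood ratio per clean diagnostic = 0.125.
Target odds = 1/3.
Require 0.125ⁿ ≤ 1/3 ÷ 3 = 1/9.
0.125¹ = 0.125 is still above 1/9 but 0.125² = 0.015625 is at or below it, so n = 2.

2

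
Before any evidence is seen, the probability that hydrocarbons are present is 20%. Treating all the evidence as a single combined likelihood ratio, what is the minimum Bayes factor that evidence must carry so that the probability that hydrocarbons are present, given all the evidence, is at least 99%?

396

Prior odds = 0.2/0.8 = 0.25.
Target odds = 0.99/0.01 = 99.
Required Bayes factor = 99 ÷ 0.25 = 396.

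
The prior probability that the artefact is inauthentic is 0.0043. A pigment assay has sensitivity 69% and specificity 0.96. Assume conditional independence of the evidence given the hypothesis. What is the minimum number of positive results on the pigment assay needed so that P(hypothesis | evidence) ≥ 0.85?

Prior odds = 0.0043/0.9957 = 43/9957.
False-positive rate = 1 − 0.96 = 0.04; likelihood ratio of a positive = 0.69/0.04 = 17.25.
Target posterior odds = 0.85/0.15 = 17/3.
Need (43/9957) × 17.25ⁿ ≥ 17/3, i.e. 17.25ⁿ ≥ 56423/43.
17.25² = 297.5625 falls short of 56423/43 but 17.25³ = 5132.953125 reaches it, so n = 3.

3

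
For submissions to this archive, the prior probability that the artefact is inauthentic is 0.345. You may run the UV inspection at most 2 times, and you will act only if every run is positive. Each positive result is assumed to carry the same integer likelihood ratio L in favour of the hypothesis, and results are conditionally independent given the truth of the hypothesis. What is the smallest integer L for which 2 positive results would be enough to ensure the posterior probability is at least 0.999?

44

Prior odds = 0.345/0.655 = 69/131.
Target odds = 0.999/0.001 = 999.
Need L² ≥ 999 ÷ (69/131) = 43623/23.
43² = 1849 < 43623/23 ≤ 1936 = 44², so L = 44.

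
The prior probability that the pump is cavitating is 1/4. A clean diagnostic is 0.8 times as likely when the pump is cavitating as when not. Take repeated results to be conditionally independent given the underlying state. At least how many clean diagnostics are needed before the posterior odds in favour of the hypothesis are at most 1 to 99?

Prior odds = 0.25/0.75 = 1/3.
Likelihood ratio per clean diagnostic = 0.8.
Target odds = 1/99.
Need (1/3) × 0.8ⁿ ≤ 1/99, i.e. 0.8ⁿ ≤ 1/33.
0.8¹⁵ ≈0.0351844 is still above 1/33 but 0.8¹⁶ ≈0.0281475 is at or below it, so n = 16.

16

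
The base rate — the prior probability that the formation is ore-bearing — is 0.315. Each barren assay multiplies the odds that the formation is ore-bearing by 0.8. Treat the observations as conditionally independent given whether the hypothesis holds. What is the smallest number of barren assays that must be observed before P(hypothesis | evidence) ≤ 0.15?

Prior odds: 0.315 ÷ 0.685 = 63/137.
Likelihood ratio per barren assay = 0.8.
Target posterior odds = 0.15/0.85 = 3/17.
Need (63/137) × 0.8ⁿ ≤ 3/17, i.e. 0.8ⁿ ≤ 137/357.
0.8⁴ = 0.4096 is still above 137/357 but 0.8⁵ = 0.32768 is at or below it, so n = 5.

5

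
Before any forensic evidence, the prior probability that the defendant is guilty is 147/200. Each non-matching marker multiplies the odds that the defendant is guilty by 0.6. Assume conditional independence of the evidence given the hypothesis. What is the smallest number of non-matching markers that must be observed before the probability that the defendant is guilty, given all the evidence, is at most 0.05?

8

Prior odds: 0.735 ÷ 0.265 = 147/53.
Likelihood ratio per non-matching marker = 0.6.
Target posterior odds = 0.05/0.95 = 1/19.
Require 0.6ⁿ ≤ 1/19 ÷ (147/53) = 53/2793.
0.6⁷ = 2187/78125 is still above 53/2793 but 0.6⁸ = 6561/390625 is at or below it, so n = 8.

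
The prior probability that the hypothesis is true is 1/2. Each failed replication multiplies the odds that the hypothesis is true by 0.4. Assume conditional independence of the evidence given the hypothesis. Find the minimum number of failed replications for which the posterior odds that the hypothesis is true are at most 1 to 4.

2

Prior odds: 0.5 ÷ 0.5 = 1.
Likelihood ratio per failed replication = 0.4.
Target odds = 0.25.
Require 0.4ⁿ ≤ 0.25 ÷ 1 = 0.25.
0.4¹ = 0.4 is still above 0.25 but 0.4² = 0.16 is at or below it, so n = 2.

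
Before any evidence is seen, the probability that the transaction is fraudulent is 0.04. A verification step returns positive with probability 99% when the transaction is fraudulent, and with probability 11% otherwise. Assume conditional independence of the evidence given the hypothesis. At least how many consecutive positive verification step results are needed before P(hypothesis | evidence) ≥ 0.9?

3

Prior odds: 0.04 ÷ 0.96 = 1/24.
Likelihood ratio of a positive result = 0.99/0.11 = 9.
Target odds: 0.9 ÷ 0.1 = 9.
Need (1/24) × 9ⁿ ≥ 9, i.e. 9ⁿ ≥ 216.
9² = 81 falls short of 216 but 9³ = 729 reaches it, so n = 3.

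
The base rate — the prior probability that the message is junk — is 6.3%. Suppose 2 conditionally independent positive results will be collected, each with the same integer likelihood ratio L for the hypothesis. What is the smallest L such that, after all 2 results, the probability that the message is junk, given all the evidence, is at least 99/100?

Prior odds = 0.063/0.937 = 63/937.
Target odds = 0.99/0.01 = 99.
Need L² ≥ 99 ÷ (63/937) = 10307/7.
38² = 1444 < 10307/7 ≤ 1521 = 39², so L = 39.

39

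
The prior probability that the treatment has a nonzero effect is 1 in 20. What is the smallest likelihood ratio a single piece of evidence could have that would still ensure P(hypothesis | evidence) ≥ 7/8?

Prior odds = 0.05/0.95 = 1/19.
Target odds = 0.875/0.125 = 7.
Required Bayes factor = 7 ÷ (1/19) = 133.

133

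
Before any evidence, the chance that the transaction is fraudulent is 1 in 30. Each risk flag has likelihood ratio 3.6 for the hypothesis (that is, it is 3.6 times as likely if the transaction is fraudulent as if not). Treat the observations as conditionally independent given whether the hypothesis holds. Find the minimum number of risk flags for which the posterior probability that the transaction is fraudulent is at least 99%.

7

Prior odds = (1/30)/(29/30) = 1/29.
Likelihood ratio per risk flag = 3.6.
Target posterior odds = 0.99/0.01 = 99.
Require 3.6ⁿ ≥ 99 ÷ (1/29) = 2871.
3.6⁶ = 34012224/15625 falls short of 2871 but 3.6⁷ = 612220032/78125 reaches it, so n = 7.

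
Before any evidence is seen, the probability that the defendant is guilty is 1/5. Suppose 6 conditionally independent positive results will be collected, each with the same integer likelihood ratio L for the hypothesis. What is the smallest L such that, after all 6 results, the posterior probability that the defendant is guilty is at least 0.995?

Prior odds = 0.2/0.8 = 0.25.
Target odds = 0.995/0.005 = 199.
Need L⁶ ≥ 199 ÷ 0.25 = 796.
3⁶ = 729 < 796 ≤ 4096 = 4⁶, so L = 4.

4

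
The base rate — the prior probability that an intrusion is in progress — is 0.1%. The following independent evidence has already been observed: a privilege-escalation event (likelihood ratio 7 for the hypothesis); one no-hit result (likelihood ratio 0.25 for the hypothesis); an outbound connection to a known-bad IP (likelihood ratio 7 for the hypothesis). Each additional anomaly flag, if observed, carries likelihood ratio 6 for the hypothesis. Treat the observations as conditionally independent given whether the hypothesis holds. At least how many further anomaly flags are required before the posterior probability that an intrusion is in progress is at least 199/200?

Prior odds = 0.001/0.999 = 1/999.
Combined Bayes factor of the evidence already in hand = 7 × 0.25 × 7 = 12.25.
Odds after that evidence = (1/999) × 12.25 = 49/3996.
Target odds = 0.995/0.005 = 199.
Need 6ⁿ ≥ 199 ÷ (49/3996) = 795204/49.
6⁵ = 7776 falls short of 795204/49 but 6⁶ = 46656 reaches it, so n = 6.

6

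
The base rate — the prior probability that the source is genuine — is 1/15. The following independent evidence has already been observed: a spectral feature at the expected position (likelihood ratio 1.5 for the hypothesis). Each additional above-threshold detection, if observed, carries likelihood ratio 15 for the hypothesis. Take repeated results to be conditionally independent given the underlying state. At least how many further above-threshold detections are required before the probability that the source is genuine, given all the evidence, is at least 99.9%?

4

Prior odds = (1/15)/(14/15) = 1/14.
Bayes factor of the evidence already in hand = 1.5.
Odds after that evidence = (1/14) × 1.5 = 3/28.
Target odds = 0.999/0.001 = 999.
Need 15ⁿ ≥ 999 ÷ (3/28) = 9324.
15³ = 3375 falls short of 9324 but 15⁴ = 50625 reaches it, so n = 4.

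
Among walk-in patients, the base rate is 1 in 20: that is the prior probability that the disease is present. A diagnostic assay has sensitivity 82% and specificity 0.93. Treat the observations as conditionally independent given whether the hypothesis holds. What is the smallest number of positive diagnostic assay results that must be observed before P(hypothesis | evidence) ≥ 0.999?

5

Prior odds: 0.05 ÷ 0.95 = 1/19.
False-positive rate = 1 − 0.93 = 0.07; likelihood ratio of a positive = 0.82/0.07 = 82/7.
Target odds: 0.999 ÷ 0.001 = 999.
Need (1/19) × (82/7)ⁿ ≥ 999, i.e. (82/7)ⁿ ≥ 18981.
(82/7)⁴ = 45212176/2401 falls short of 18981 but (82/7)⁵ ≈220587 reaches it, so n = 5.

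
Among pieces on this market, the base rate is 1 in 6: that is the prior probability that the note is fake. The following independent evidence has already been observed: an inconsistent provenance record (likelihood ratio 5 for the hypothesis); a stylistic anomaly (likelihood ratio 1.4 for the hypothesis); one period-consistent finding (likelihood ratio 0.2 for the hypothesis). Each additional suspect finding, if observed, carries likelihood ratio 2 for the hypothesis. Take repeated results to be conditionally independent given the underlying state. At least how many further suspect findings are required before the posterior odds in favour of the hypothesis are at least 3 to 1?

Prior odds = (1/6)/(5/6) = 0.2.
Combined Bayes factor of the evidence already in hand = 5 × 1.4 × 0.2 = 1.4.
Odds after that evidence = 0.2 × 1.4 = 0.28.
Target odds = 3.
Need 2ⁿ ≥ 3 ÷ 0.28 = 75/7.
2³ = 8 falls short of 75/7 but 2⁴ = 16 reaches it, so n = 4.

4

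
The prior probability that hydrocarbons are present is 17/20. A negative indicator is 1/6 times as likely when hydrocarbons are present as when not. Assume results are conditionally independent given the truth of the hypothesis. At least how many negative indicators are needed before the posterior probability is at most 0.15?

2

Prior odds = 0.85/0.15 = 17/3.
Likelihood ratio per negative indicator = 1/6.
Target posterior odds = 0.15/0.85 = 3/17.
Need (17/3) × (1/6)ⁿ ≤ 3/17, i.e. (1/6)ⁿ ≤ 9/289.
(1/6)¹ = 1/6 is still above 9/289 but (1/6)² = 1/36 is at or below it, so n = 2.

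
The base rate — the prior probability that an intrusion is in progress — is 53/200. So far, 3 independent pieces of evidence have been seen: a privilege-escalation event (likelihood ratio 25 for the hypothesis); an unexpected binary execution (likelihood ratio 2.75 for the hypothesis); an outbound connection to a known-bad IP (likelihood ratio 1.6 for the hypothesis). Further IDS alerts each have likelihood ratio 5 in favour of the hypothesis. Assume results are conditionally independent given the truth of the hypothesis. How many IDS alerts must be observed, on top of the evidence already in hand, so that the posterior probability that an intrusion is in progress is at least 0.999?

3

Prior odds = 0.265/0.735 = 53/147.
Combined Bayes factor of the evidence already in hand = 25 × 2.75 × 1.6 = 110.
Odds after that evidence = (53/147) × 110 = 5830/147.
Target odds = 0.999/0.001 = 999.
Need 5ⁿ ≥ 999 ÷ (5830/147) = 146853/5830.
5² = 25 falls short of 146853/5830 but 5³ = 125 reaches it, so n = 3.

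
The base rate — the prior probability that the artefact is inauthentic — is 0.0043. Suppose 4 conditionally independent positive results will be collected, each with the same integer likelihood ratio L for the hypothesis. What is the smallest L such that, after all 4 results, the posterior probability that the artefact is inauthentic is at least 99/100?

13

Prior odds = 0.0043/0.9957 = 43/9957.
Target odds = 0.99/0.01 = 99.
Need L⁴ ≥ 99 ÷ (43/9957) = 985743/43.
12⁴ = 20736 < 985743/43 ≤ 28561 = 13⁴, so L = 13.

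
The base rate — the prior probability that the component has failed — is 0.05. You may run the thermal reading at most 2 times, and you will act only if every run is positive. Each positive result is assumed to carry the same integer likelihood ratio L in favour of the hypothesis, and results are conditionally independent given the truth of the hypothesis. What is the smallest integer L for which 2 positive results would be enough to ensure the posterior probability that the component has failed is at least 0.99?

44

Prior odds = 0.05/0.95 = 1/19.
Target odds = 0.99/0.01 = 99.
Need L² ≥ 99 ÷ (1/19) = 1881.
43² = 1849 < 1881 ≤ 1936 = 44², so L = 44.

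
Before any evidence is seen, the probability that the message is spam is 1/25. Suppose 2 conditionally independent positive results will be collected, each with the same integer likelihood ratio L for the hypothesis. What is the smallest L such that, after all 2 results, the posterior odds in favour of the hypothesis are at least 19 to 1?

22

Prior odds = 0.04/0.96 = 1/24.
Target odds = 19.
Need L² ≥ 19 ÷ (1/24) = 456.
21² = 441 < 456 ≤ 484 = 22², so L = 22.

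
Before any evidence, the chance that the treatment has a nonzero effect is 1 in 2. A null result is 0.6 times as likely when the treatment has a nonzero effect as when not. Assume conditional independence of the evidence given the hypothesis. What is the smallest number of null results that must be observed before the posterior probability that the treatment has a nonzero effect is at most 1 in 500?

Prior odds: 0.5 ÷ 0.5 = 1.
Likelihood ratio per null result = 0.6.
Target posterior odds = 0.002/0.998 = 1/499.
Need 1 × 0.6ⁿ ≤ 1/499, i.e. 0.6ⁿ ≤ 1/499.
0.6¹² = 531441/244140625 is still above 1/499 but 0.6¹³ ≈0.00130607 is at or below it, so n = 13.

13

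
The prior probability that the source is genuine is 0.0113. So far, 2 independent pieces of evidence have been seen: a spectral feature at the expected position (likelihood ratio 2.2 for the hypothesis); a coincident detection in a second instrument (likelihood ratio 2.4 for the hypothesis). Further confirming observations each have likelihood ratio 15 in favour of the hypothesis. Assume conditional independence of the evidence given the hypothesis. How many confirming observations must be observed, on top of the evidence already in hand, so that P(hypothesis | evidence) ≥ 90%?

2

Prior odds = 0.0113/0.9887 = 113/9887.
Combined Bayes factor of the evidence already in hand = 2.2 × 2.4 = 5.28.
Odds after that evidence = (113/9887) × 5.28 = 14916/247175.
Target odds = 0.9/0.1 = 9.
Need 15ⁿ ≥ 9 ÷ (14916/247175) = 741525/4972.
15¹ = 15 falls short of 741525/4972 but 15² = 225 reaches it, so n = 2.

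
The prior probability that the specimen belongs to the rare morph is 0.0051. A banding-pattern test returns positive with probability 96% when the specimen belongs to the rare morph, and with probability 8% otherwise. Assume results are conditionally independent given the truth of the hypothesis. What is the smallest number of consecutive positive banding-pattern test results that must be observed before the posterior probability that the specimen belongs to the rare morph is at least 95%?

Prior odds = 0.0051/0.9949 = 51/9949.
Likelihood ratio of a positive result = 0.96/0.08 = 12.
Target odds: 0.95 ÷ 0.05 = 19.
Require 12ⁿ ≥ 19 ÷ (51/9949) = 189031/51.
12³ = 1728 falls short of 189031/51 but 12⁴ = 20736 reaches it, so n = 4.

4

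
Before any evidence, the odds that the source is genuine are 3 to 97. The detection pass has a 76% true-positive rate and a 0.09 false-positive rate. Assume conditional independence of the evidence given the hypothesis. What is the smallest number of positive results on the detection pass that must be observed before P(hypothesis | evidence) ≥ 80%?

Prior odds = 3/97.
Likelihood ratio of a positive result = 0.76/0.09 = 76/9.
Target odds: 0.8 ÷ 0.2 = 4.
Need (3/97) × (76/9)ⁿ ≥ 4, i.e. (76/9)ⁿ ≥ 388/3.
(76/9)² = 5776/81 falls short of 388/3 but (76/9)³ = 438976/729 reaches it, so n = 3.

3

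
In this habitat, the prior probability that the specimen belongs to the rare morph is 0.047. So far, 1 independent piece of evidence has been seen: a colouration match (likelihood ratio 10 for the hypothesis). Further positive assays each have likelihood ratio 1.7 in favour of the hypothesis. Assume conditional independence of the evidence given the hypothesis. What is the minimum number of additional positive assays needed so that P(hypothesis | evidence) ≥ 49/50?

9

Prior odds = 0.047/0.953 = 47/953.
Bayes factor of the evidence already in hand = 10.
Odds after that evidence = (47/953) × 10 = 470/953.
Target odds = 0.98/0.02 = 49.
Need 1.7ⁿ ≥ 49 ÷ (470/953) = 46697/470.
1.7⁸ ≈69.7576 falls short of 46697/470 but 1.7⁹ ≈118.588 reaches it, so n = 9.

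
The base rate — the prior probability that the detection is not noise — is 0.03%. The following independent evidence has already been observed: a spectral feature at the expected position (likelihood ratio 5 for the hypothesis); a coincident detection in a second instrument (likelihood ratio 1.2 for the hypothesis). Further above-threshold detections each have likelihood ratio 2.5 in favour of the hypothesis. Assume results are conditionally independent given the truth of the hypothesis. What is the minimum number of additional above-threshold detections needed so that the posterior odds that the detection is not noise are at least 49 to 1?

12

Prior odds = 0.0003/0.9997 = 3/9997.
Combined Bayes factor of the evidence already in hand = 5 × 1.2 = 6.
Odds after that evidence = (3/9997) × 6 = 18/9997.
Target odds = 49.
Need 2.5ⁿ ≥ 49 ÷ (18/9997) = 489853/18.
2.5¹¹ = 48828125/2048 falls short of 489853/18 but 2.5¹² = 244140625/4096 reaches it, so n = 12.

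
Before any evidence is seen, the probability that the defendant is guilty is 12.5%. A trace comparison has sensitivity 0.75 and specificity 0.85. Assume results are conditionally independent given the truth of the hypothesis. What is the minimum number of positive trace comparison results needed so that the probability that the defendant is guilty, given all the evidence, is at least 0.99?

Prior odds = 0.125/0.875 = 1/7.
False-positive rate = 1 − 0.85 = 0.15; likelihood ratio of a positive = 0.75/0.15 = 5.
Target odds: 0.99 ÷ 0.01 = 99.
Need (1/7) × 5ⁿ ≥ 99, i.e. 5ⁿ ≥ 693.
5⁴ = 625 falls short of 693 but 5⁵ = 3125 reaches it, so n = 5.

5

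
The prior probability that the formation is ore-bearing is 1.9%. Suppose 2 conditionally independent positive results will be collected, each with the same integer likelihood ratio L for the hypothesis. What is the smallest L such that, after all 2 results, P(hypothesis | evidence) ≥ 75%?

13

Prior odds = 0.019/0.981 = 19/981.
Target odds = 0.75/0.25 = 3.
Need L² ≥ 3 ÷ (19/981) = 2943/19.
12² = 144 < 2943/19 ≤ 169 = 13², so L = 13.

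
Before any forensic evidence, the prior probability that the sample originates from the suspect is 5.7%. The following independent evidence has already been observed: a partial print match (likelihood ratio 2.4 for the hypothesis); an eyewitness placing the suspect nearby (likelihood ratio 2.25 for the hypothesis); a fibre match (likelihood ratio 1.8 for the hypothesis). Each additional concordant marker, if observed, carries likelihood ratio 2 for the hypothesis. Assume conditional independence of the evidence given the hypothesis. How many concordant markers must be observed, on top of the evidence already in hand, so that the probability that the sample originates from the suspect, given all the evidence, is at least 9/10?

Prior odds = 0.057/0.943 = 57/943.
Combined Bayes factor of the evidence already in hand = 2.4 × 2.25 × 1.8 = 9.72.
Odds after that evidence = (57/943) × 9.72 = 13851/23575.
Target odds = 0.9/0.1 = 9.
Need 2ⁿ ≥ 9 ÷ (13851/23575) = 23575/1539.
2³ = 8 falls short of 23575/1539 but 2⁴ = 16 reaches it, so n = 4.

4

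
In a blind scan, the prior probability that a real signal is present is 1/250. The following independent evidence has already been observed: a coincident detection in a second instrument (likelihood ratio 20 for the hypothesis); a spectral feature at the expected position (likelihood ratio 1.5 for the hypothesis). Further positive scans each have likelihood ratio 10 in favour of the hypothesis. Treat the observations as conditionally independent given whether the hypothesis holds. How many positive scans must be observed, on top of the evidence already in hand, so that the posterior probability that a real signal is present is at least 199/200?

4

Prior odds = 0.004/0.996 = 1/249.
Combined Bayes factor of the evidence already in hand = 20 × 1.5 = 30.
Odds after that evidence = (1/249) × 30 = 10/83.
Target odds = 0.995/0.005 = 199.
Need 10ⁿ ≥ 199 ÷ (10/83) = 1651.7.
10³ = 1000 falls short of 1651.7 but 10⁴ = 10000 reaches it, so n = 4.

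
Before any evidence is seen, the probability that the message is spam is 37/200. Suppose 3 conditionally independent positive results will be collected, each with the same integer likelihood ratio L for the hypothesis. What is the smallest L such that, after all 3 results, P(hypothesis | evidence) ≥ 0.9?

4

Prior odds = 0.185/0.815 = 37/163.
Target odds = 0.9/0.1 = 9.
Need L³ ≥ 9 ÷ (37/163) = 1467/37.
3³ = 27 < 1467/37 ≤ 64 = 4³, so L = 4.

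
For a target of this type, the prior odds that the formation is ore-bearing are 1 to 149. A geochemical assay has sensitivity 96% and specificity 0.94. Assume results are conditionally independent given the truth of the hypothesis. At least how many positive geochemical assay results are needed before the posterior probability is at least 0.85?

3

Prior odds = 1/149.
False-positive rate = 1 − 0.94 = 0.06; likelihood ratio of a positive = 0.96/0.06 = 16.
Target odds: 0.85 ÷ 0.15 = 17/3.
Need (1/149) × 16ⁿ ≥ 17/3, i.e. 16ⁿ ≥ 2533/3.
16² = 256 falls short of 2533/3 but 16³ = 4096 reaches it, so n = 3.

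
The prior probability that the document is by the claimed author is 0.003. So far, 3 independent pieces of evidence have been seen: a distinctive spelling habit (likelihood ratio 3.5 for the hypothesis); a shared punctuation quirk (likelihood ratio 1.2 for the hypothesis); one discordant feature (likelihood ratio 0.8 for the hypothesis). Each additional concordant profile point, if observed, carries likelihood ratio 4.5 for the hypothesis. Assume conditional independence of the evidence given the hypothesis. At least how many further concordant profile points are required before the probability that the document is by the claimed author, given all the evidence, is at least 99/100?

7

Prior odds = 0.003/0.997 = 3/997.
Combined Bayes factor of the evidence already in hand = 3.5 × 1.2 × 0.8 = 3.36.
Odds after that evidence = (3/997) × 3.36 = 252/24925.
Target odds = 0.99/0.01 = 99.
Need 4.5ⁿ ≥ 99 ÷ (252/24925) = 274175/28.
4.5⁶ = 8303.765625 falls short of 274175/28 but 4.5⁷ = 4782969/128 reaches it, so n = 7.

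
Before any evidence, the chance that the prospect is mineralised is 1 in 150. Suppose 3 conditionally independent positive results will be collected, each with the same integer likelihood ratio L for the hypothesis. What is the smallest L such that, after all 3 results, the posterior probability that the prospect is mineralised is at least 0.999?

Prior odds = (1/150)/(149/150) = 1/149.
Target odds = 0.999/0.001 = 999.
Need L³ ≥ 999 ÷ (1/149) = 148851.
52³ = 140608 < 148851 ≤ 148877 = 53³, so L = 53.

53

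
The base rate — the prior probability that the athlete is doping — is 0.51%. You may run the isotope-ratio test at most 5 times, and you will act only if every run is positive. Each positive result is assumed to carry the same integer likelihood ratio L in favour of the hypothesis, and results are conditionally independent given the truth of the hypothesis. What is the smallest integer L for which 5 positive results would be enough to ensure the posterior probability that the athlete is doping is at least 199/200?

Prior odds = 0.0051/0.9949 = 51/9949.
Target odds = 0.995/0.005 = 199.
Need L⁵ ≥ 199 ÷ (51/9949) = 1979851/51.
8⁵ = 32768 < 1979851/51 ≤ 59049 = 9⁵, so L = 9.

9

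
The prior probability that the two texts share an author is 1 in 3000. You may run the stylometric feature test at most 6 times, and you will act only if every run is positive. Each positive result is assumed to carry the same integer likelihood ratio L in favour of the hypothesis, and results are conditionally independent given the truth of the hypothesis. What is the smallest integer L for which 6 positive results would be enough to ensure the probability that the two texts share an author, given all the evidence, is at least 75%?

Prior odds = (1/3000)/(2999/3000) = 1/2999.
Target odds = 0.75/0.25 = 3.
Need L⁶ ≥ 3 ÷ (1/2999) = 8997.
4⁶ = 4096 < 8997 ≤ 15625 = 5⁶, so L = 5.

5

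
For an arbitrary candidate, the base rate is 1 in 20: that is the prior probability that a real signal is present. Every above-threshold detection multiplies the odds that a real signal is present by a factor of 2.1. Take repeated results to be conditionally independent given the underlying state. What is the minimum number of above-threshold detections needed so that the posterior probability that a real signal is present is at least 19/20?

8

Prior odds = 0.05/0.95 = 1/19.
Likelihood ratio per above-threshold detection = 2.1.
Target odds: 0.95 ÷ 0.05 = 19.
Need (1/19) × 2.1ⁿ ≥ 19, i.e. 2.1ⁿ ≥ 361.
2.1⁷ ≈180.109 falls short of 361 but 2.1⁸ ≈378.229 reaches it, so n = 8.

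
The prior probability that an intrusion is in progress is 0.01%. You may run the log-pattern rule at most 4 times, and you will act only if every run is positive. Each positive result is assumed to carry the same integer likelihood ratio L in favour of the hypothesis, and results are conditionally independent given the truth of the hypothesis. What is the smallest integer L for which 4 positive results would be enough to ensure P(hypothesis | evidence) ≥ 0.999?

Prior odds = 0.0001/0.9999 = 1/9999.
Target odds = 0.999/0.001 = 999.
Need L⁴ ≥ 999 ÷ (1/9999) = 9989001.
56⁴ = 9834496 < 9989001 ≤ 10556001 = 57⁴, so L = 57.

57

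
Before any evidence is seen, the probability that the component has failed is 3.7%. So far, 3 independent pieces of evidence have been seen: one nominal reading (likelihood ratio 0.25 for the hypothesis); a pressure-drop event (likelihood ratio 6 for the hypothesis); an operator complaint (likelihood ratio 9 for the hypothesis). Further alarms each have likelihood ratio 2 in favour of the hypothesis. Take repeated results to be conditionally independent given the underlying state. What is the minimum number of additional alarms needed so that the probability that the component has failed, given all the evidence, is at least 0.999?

Prior odds = 0.037/0.963 = 37/963.
Combined Bayes factor of the evidence already in hand = 0.25 × 6 × 9 = 13.5.
Odds after that evidence = (37/963) × 13.5 = 111/214.
Target odds = 0.999/0.001 = 999.
Need 2ⁿ ≥ 999 ÷ (111/214) = 1926.
2¹⁰ = 1024 falls short of 1926 but 2¹¹ = 2048 reaches it, so n = 11.

11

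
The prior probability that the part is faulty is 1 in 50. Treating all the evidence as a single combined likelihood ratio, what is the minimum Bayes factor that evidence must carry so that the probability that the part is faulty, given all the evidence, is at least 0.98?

Prior odds = 0.02/0.98 = 1/49.
Target odds = 0.98/0.02 = 49.
Required Bayes factor = 49 ÷ (1/49) = 2401.

2401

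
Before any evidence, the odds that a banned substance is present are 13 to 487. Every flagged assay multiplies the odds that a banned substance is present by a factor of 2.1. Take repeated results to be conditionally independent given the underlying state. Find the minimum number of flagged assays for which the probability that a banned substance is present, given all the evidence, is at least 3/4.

7

Prior odds = 13/487.
Likelihood ratio per flagged assay = 2.1.
Target posterior odds = 0.75/0.25 = 3.
Require 2.1ⁿ ≥ 3 ÷ (13/487) = 1461/13.
2.1⁶ = 85766121/1000000 falls short of 1461/13 but 2.1⁷ ≈180.109 reaches it, so n = 7.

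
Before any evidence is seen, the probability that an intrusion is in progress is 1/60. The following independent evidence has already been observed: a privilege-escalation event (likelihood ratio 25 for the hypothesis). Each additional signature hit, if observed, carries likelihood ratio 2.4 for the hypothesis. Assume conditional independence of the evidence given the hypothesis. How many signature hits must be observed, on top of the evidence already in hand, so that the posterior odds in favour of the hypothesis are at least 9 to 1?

Prior odds = (1/60)/(59/60) = 1/59.
Bayes factor of the evidence already in hand = 25.
Odds after that evidence = (1/59) × 25 = 25/59.
Target odds = 9.
Need 2.4ⁿ ≥ 9 ÷ (25/59) = 21.24.
2.4³ = 13.824 falls short of 21.24 but 2.4⁴ = 33.1776 reaches it, so n = 4.

4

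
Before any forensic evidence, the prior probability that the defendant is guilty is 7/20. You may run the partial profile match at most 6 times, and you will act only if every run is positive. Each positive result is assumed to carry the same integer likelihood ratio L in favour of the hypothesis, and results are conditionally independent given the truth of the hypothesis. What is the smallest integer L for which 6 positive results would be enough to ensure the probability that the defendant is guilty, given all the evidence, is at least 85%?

2

Prior odds = 0.35/0.65 = 7/13.
Target odds = 0.85/0.15 = 17/3.
Need L⁶ ≥ 17/3 ÷ (7/13) = 221/21.
1⁶ = 1 < 221/21 ≤ 64 = 2⁶, so L = 2.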